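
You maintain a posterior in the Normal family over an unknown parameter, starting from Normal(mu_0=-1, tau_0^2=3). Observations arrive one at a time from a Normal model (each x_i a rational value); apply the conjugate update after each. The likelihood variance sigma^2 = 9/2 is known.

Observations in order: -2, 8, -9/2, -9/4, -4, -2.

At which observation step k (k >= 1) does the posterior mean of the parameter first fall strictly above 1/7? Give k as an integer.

k = 2

obs 1: x=-2 → posterior Normal(-7/5, 9/5)
obs 2: x=8 → posterior Normal(9/7, 9/7)
obs 3: x=-9/2 → posterior Normal(0, 1)
obs 4: x=-9/4 → posterior Normal(-9/22, 9/11)
obs 5: x=-4 → posterior Normal(-25/26, 9/13)
obs 6: x=-2 → posterior Normal(-11/10, 3/5)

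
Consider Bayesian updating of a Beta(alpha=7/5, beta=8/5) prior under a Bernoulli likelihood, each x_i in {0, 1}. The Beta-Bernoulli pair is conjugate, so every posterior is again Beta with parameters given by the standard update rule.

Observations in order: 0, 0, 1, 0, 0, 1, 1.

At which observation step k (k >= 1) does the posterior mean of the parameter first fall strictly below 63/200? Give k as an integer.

k = 2

obs 1: x=0 → posterior Beta(7/5, 13/5)
obs 2: x=0 → posterior Beta(7/5, 18/5)
obs 3: x=1 → posterior Beta(12/5, 18/5)
obs 4: x=0 → posterior Beta(12/5, 23/5)
obs 5: x=0 → posterior Beta(12/5, 28/5)
obs 6: x=1 → posterior Beta(17/5, 28/5)
obs 7: x=1 → posterior Beta(22/5, 28/5)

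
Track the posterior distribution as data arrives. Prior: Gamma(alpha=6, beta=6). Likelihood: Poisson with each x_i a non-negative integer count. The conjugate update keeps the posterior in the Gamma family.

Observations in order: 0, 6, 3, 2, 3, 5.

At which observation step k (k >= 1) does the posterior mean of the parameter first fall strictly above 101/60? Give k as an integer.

obs 1: x=0 → posterior Gamma(6, 7)
obs 2: x=6 → posterior Gamma(12, 8)
obs 3: x=3 → posterior Gamma(15, 9)
obs 4: x=2 → posterior Gamma(17, 10)
obs 5: x=3 → posterior Gamma(20, 11)
obs 6: x=5 → posterior Gamma(25, 12)

k = 4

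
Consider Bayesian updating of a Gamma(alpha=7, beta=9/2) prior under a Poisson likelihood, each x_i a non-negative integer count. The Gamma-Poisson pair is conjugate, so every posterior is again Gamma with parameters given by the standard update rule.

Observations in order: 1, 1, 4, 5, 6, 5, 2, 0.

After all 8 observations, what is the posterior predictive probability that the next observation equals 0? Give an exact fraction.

21684043449710088680149056017398834228515625/235655016338368235499067731945871638181119123

obs 1: x=1 → posterior Gamma(8, 11/2)
obs 2: x=1 → posterior Gamma(9, 13/2)
obs 3: x=4 → posterior Gamma(13, 15/2)
obs 4: x=5 → posterior Gamma(18, 17/2)
obs 5: x=6 → posterior Gamma(24, 19/2)
obs 6: x=5 → posterior Gamma(29, 21/2)
obs 7: x=2 → posterior Gamma(31, 23/2)
obs 8: x=0 → posterior Gamma(31, 25/2)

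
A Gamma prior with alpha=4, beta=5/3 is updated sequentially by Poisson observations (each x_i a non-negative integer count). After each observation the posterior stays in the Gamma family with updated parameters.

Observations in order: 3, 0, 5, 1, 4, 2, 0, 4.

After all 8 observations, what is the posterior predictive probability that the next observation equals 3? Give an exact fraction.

67017089143059679840751205236788329225/340282366920938463463374607431768211456

obs 1: x=3 → posterior Gamma(7, 8/3)
obs 2: x=0 → posterior Gamma(7, 11/3)
obs 3: x=5 → posterior Gamma(12, 14/3)
obs 4: x=1 → posterior Gamma(13, 17/3)
obs 5: x=4 → posterior Gamma(17, 20/3)
obs 6: x=2 → posterior Gamma(19, 23/3)
obs 7: x=0 → posterior Gamma(19, 26/3)
obs 8: x=4 → posterior Gamma(23, 29/3)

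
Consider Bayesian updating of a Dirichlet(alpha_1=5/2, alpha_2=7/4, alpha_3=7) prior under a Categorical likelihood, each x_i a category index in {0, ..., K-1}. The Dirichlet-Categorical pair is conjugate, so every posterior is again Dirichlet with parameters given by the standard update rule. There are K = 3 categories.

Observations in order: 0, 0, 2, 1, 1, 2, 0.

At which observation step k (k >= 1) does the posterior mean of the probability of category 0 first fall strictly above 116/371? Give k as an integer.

obs 1: x=0 → posterior Dirichlet(7/2, 7/4, 7)
obs 2: x=0 → posterior Dirichlet(9/2, 7/4, 7)
obs 3: x=2 → posterior Dirichlet(9/2, 7/4, 8)
obs 4: x=1 → posterior Dirichlet(9/2, 11/4, 8)
obs 5: x=1 → posterior Dirichlet(9/2, 15/4, 8)
obs 6: x=2 → posterior Dirichlet(9/2, 15/4, 9)
obs 7: x=0 → posterior Dirichlet(11/2, 15/4, 9)

k = 2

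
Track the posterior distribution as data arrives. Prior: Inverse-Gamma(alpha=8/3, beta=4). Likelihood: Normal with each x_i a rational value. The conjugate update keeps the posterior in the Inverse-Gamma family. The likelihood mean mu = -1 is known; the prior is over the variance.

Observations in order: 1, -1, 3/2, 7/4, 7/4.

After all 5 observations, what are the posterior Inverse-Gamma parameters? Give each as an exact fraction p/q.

obs 1: x=1 → posterior Inverse-Gamma(19/6, 6)
obs 2: x=-1 → posterior Inverse-Gamma(11/3, 6)
obs 3: x=3/2 → posterior Inverse-Gamma(25/6, 73/8)
obs 4: x=7/4 → posterior Inverse-Gamma(14/3, 413/32)
obs 5: x=7/4 → posterior Inverse-Gamma(31/6, 267/16)

alpha=31/6, beta=267/16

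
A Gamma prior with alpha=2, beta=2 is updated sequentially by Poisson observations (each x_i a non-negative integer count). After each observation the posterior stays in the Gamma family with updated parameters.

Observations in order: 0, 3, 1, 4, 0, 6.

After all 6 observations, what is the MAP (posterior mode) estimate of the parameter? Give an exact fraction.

15/8

obs 1: x=0 → posterior Gamma(2, 3)
obs 2: x=3 → posterior Gamma(5, 4)
obs 3: x=1 → posterior Gamma(6, 5)
obs 4: x=4 → posterior Gamma(10, 6)
obs 5: x=0 → posterior Gamma(10, 7)
obs 6: x=6 → posterior Gamma(16, 8)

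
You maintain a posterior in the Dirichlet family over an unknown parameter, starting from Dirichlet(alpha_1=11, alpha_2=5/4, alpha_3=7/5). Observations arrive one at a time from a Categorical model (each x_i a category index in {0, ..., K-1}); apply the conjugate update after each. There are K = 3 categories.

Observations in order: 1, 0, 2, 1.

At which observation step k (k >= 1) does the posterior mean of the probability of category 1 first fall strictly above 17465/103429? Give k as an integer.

obs 1: x=1 → posterior Dirichlet(11, 9/4, 7/5)
obs 2: x=0 → posterior Dirichlet(12, 9/4, 7/5)
obs 3: x=2 → posterior Dirichlet(12, 9/4, 12/5)
obs 4: x=1 → posterior Dirichlet(12, 13/4, 12/5)

k = 4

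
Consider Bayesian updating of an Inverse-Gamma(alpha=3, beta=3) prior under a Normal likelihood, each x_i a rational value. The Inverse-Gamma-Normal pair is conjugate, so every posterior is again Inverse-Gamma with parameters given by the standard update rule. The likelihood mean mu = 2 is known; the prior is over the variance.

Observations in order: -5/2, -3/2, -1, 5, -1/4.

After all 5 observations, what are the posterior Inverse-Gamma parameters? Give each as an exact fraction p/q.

alpha=11/2, beta=985/32

obs 1: x=-5/2 → posterior Inverse-Gamma(7/2, 105/8)
obs 2: x=-3/2 → posterior Inverse-Gamma(4, 77/4)
obs 3: x=-1 → posterior Inverse-Gamma(9/2, 95/4)
obs 4: x=5 → posterior Inverse-Gamma(5, 113/4)
obs 5: x=-1/4 → posterior Inverse-Gamma(11/2, 985/32)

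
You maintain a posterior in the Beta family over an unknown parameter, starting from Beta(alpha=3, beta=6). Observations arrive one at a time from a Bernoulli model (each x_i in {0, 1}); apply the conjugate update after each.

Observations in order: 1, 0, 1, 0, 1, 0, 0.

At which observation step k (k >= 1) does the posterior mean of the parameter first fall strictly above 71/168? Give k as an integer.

k = 5

obs 1: x=1 → posterior Beta(4, 6)
obs 2: x=0 → posterior Beta(4, 7)
obs 3: x=1 → posterior Beta(5, 7)
obs 4: x=0 → posterior Beta(5, 8)
obs 5: x=1 → posterior Beta(6, 8)
obs 6: x=0 → posterior Beta(6, 9)
obs 7: x=0 → posterior Beta(6, 10)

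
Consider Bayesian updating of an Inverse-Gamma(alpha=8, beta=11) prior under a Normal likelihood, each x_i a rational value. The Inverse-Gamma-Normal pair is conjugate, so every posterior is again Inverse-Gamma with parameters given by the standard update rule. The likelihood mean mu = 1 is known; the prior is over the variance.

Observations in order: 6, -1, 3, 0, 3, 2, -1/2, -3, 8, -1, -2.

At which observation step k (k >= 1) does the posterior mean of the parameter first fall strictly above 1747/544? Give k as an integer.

obs 1: x=6 → posterior Inverse-Gamma(17/2, 47/2)
obs 2: x=-1 → posterior Inverse-Gamma(9, 51/2)
obs 3: x=3 → posterior Inverse-Gamma(19/2, 55/2)
obs 4: x=0 → posterior Inverse-Gamma(10, 28)
obs 5: x=3 → posterior Inverse-Gamma(21/2, 30)
obs 6: x=2 → posterior Inverse-Gamma(11, 61/2)
obs 7: x=-1/2 → posterior Inverse-Gamma(23/2, 253/8)
obs 8: x=-3 → posterior Inverse-Gamma(12, 317/8)
obs 9: x=8 → posterior Inverse-Gamma(25/2, 513/8)
obs 10: x=-1 → posterior Inverse-Gamma(13, 529/8)
obs 11: x=-2 → posterior Inverse-Gamma(27/2, 565/8)

k = 3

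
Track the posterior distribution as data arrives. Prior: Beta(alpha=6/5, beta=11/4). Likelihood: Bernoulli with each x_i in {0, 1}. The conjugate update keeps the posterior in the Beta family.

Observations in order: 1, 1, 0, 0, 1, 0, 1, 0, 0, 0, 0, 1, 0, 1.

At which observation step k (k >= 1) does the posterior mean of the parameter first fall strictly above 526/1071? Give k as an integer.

obs 1: x=1 → posterior Beta(11/5, 11/4)
obs 2: x=1 → posterior Beta(16/5, 11/4)
obs 3: x=0 → posterior Beta(16/5, 15/4)
obs 4: x=0 → posterior Beta(16/5, 19/4)
obs 5: x=1 → posterior Beta(21/5, 19/4)
obs 6: x=0 → posterior Beta(21/5, 23/4)
obs 7: x=1 → posterior Beta(26/5, 23/4)
obs 8: x=0 → posterior Beta(26/5, 27/4)
obs 9: x=0 → posterior Beta(26/5, 31/4)
obs 10: x=0 → posterior Beta(26/5, 35/4)
obs 11: x=0 → posterior Beta(26/5, 39/4)
obs 12: x=1 → posterior Beta(31/5, 39/4)
obs 13: x=0 → posterior Beta(31/5, 43/4)
obs 14: x=1 → posterior Beta(36/5, 43/4)

k = 2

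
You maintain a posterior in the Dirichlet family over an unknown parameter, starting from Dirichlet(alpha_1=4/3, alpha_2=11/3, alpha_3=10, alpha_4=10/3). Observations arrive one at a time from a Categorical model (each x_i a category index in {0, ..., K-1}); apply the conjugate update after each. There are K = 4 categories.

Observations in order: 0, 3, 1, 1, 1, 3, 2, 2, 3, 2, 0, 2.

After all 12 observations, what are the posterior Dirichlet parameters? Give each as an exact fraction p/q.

obs 1: x=0 → posterior Dirichlet(7/3, 11/3, 10, 10/3)
obs 2: x=3 → posterior Dirichlet(7/3, 11/3, 10, 13/3)
obs 3: x=1 → posterior Dirichlet(7/3, 14/3, 10, 13/3)
obs 4: x=1 → posterior Dirichlet(7/3, 17/3, 10, 13/3)
obs 5: x=1 → posterior Dirichlet(7/3, 20/3, 10, 13/3)
obs 6: x=3 → posterior Dirichlet(7/3, 20/3, 10, 16/3)
obs 7: x=2 → posterior Dirichlet(7/3, 20/3, 11, 16/3)
obs 8: x=2 → posterior Dirichlet(7/3, 20/3, 12, 16/3)
obs 9: x=3 → posterior Dirichlet(7/3, 20/3, 12, 19/3)
obs 10: x=2 → posterior Dirichlet(7/3, 20/3, 13, 19/3)
obs 11: x=0 → posterior Dirichlet(10/3, 20/3, 13, 19/3)
obs 12: x=2 → posterior Dirichlet(10/3, 20/3, 14, 19/3)

alpha_1=10/3, alpha_2=20/3, alpha_3=14, alpha_4=19/3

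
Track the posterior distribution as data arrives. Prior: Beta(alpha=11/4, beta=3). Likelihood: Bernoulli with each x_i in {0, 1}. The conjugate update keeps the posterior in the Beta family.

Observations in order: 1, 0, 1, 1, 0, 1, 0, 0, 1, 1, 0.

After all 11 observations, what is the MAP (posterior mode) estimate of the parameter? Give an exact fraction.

obs 1: x=1 → posterior Beta(15/4, 3)
obs 2: x=0 → posterior Beta(15/4, 4)
obs 3: x=1 → posterior Beta(19/4, 4)
obs 4: x=1 → posterior Beta(23/4, 4)
obs 5: x=0 → posterior Beta(23/4, 5)
obs 6: x=1 → posterior Beta(27/4, 5)
obs 7: x=0 → posterior Beta(27/4, 6)
obs 8: x=0 → posterior Beta(27/4, 7)
obs 9: x=1 → posterior Beta(31/4, 7)
obs 10: x=1 → posterior Beta(35/4, 7)
obs 11: x=0 → posterior Beta(35/4, 8)

31/59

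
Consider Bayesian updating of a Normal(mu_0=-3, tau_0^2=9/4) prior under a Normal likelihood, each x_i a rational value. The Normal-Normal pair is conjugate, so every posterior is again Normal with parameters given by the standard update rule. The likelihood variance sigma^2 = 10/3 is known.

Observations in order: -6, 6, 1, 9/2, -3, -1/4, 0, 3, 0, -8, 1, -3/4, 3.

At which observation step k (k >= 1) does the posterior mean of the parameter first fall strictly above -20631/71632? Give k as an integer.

obs 1: x=-6 → posterior Normal(-282/67, 90/67)
obs 2: x=6 → posterior Normal(-60/47, 45/47)
obs 3: x=1 → posterior Normal(-93/121, 90/121)
obs 4: x=9/2 → posterior Normal(57/296, 45/74)
obs 5: x=-3 → posterior Normal(-3/10, 18/35)
obs 6: x=-1/4 → posterior Normal(-237/808, 45/101)
obs 7: x=0 → posterior Normal(-237/916, 90/229)
obs 8: x=3 → posterior Normal(87/1024, 45/128)
obs 9: x=0 → posterior Normal(87/1132, 90/283)
obs 10: x=-8 → posterior Normal(-777/1240, 9/31)
obs 11: x=1 → posterior Normal(-669/1348, 90/337)
obs 12: x=-3/4 → posterior Normal(-375/728, 45/182)
obs 13: x=3 → posterior Normal(-213/782, 90/391)

k = 4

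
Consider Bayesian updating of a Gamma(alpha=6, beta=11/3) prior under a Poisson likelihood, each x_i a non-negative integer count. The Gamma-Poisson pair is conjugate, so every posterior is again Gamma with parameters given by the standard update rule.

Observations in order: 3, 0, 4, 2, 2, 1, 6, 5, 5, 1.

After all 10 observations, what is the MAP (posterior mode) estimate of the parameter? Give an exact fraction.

102/41

obs 1: x=3 → posterior Gamma(9, 14/3)
obs 2: x=0 → posterior Gamma(9, 17/3)
obs 3: x=4 → posterior Gamma(13, 20/3)
obs 4: x=2 → posterior Gamma(15, 23/3)
obs 5: x=2 → posterior Gamma(17, 26/3)
obs 6: x=1 → posterior Gamma(18, 29/3)
obs 7: x=6 → posterior Gamma(24, 32/3)
obs 8: x=5 → posterior Gamma(29, 35/3)
obs 9: x=5 → posterior Gamma(34, 38/3)
obs 10: x=1 → posterior Gamma(35, 41/3)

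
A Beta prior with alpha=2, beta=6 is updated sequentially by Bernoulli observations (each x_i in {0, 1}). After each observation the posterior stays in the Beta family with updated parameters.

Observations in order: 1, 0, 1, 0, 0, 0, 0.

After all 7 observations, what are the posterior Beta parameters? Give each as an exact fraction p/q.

obs 1: x=1 → posterior Beta(3, 6)
obs 2: x=0 → posterior Beta(3, 7)
obs 3: x=1 → posterior Beta(4, 7)
obs 4: x=0 → posterior Beta(4, 8)
obs 5: x=0 → posterior Beta(4, 9)
obs 6: x=0 → posterior Beta(4, 10)
obs 7: x=0 → posterior Beta(4, 11)

alpha=4, beta=11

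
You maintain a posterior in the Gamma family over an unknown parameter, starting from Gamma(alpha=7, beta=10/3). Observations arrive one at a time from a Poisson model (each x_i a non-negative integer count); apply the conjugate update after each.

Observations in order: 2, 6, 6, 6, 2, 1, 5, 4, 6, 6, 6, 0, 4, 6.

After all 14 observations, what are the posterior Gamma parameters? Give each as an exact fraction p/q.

obs 1: x=2 → posterior Gamma(9, 13/3)
obs 2: x=6 → posterior Gamma(15, 16/3)
obs 3: x=6 → posterior Gamma(21, 19/3)
obs 4: x=6 → posterior Gamma(27, 22/3)
obs 5: x=2 → posterior Gamma(29, 25/3)
obs 6: x=1 → posterior Gamma(30, 28/3)
obs 7: x=5 → posterior Gamma(35, 31/3)
obs 8: x=4 → posterior Gamma(39, 34/3)
obs 9: x=6 → posterior Gamma(45, 37/3)
obs 10: x=6 → posterior Gamma(51, 40/3)
obs 11: x=6 → posterior Gamma(57, 43/3)
obs 12: x=0 → posterior Gamma(57, 46/3)
obs 13: x=4 → posterior Gamma(61, 49/3)
obs 14: x=6 → posterior Gamma(67, 52/3)

alpha=67, beta=52/3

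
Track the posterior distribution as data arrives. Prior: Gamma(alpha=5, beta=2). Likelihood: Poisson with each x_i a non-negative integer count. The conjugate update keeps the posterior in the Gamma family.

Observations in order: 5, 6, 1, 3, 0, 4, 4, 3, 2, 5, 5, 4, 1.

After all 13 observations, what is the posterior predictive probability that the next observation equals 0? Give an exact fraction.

283387333428466483068181247517713927663862705230712890625/6277101735386680763835789423207666416102355444464034512896

obs 1: x=5 → posterior Gamma(10, 3)
obs 2: x=6 → posterior Gamma(16, 4)
obs 3: x=1 → posterior Gamma(17, 5)
obs 4: x=3 → posterior Gamma(20, 6)
obs 5: x=0 → posterior Gamma(20, 7)
obs 6: x=4 → posterior Gamma(24, 8)
obs 7: x=4 → posterior Gamma(28, 9)
obs 8: x=3 → posterior Gamma(31, 10)
obs 9: x=2 → posterior Gamma(33, 11)
obs 10: x=5 → posterior Gamma(38, 12)
obs 11: x=5 → posterior Gamma(43, 13)
obs 12: x=4 → posterior Gamma(47, 14)
obs 13: x=1 → posterior Gamma(48, 15)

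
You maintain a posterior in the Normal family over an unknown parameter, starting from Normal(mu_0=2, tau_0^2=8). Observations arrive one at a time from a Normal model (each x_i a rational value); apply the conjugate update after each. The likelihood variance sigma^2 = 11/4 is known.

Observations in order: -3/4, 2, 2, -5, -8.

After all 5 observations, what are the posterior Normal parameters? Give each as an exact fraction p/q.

obs 1: x=-3/4 → posterior Normal(-2/43, 88/43)
obs 2: x=2 → posterior Normal(62/75, 88/75)
obs 3: x=2 → posterior Normal(126/107, 88/107)
obs 4: x=-5 → posterior Normal(-34/139, 88/139)
obs 5: x=-8 → posterior Normal(-290/171, 88/171)

mu_0=-290/171, tau_0^2=88/171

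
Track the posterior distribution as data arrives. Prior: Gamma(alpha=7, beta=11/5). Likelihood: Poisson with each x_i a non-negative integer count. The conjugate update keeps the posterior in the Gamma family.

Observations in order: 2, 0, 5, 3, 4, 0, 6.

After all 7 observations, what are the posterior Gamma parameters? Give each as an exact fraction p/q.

alpha=27, beta=46/5

obs 1: x=2 → posterior Gamma(9, 16/5)
obs 2: x=0 → posterior Gamma(9, 21/5)
obs 3: x=5 → posterior Gamma(14, 26/5)
obs 4: x=3 → posterior Gamma(17, 31/5)
obs 5: x=4 → posterior Gamma(21, 36/5)
obs 6: x=0 → posterior Gamma(21, 41/5)
obs 7: x=6 → posterior Gamma(27, 46/5)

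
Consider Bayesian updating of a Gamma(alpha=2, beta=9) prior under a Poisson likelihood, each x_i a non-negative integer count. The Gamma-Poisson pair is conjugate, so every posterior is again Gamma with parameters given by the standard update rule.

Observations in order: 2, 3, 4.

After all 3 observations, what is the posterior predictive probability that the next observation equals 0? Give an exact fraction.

obs 1: x=2 → posterior Gamma(4, 10)
obs 2: x=3 → posterior Gamma(7, 11)
obs 3: x=4 → posterior Gamma(11, 12)

743008370688/1792160394037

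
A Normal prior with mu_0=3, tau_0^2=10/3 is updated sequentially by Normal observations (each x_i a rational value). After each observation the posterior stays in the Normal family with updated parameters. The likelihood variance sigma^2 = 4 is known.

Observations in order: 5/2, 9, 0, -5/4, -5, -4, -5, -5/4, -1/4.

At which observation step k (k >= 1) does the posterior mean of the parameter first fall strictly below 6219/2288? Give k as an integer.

k = 4

obs 1: x=5/2 → posterior Normal(61/22, 20/11)
obs 2: x=9 → posterior Normal(151/32, 5/4)
obs 3: x=0 → posterior Normal(151/42, 20/21)
obs 4: x=-5/4 → posterior Normal(277/104, 10/13)
obs 5: x=-5 → posterior Normal(177/124, 20/31)
obs 6: x=-4 → posterior Normal(97/144, 5/9)
obs 7: x=-5 → posterior Normal(-3/164, 20/41)
obs 8: x=-5/4 → posterior Normal(-7/46, 10/23)
obs 9: x=-1/4 → posterior Normal(-11/68, 20/51)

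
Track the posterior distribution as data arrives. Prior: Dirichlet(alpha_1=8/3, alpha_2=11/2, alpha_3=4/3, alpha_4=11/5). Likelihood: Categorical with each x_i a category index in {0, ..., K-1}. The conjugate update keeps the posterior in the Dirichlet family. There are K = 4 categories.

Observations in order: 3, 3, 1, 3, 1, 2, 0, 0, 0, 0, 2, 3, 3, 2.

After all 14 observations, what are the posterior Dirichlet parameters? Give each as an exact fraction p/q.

obs 1: x=3 → posterior Dirichlet(8/3, 11/2, 4/3, 16/5)
obs 2: x=3 → posterior Dirichlet(8/3, 11/2, 4/3, 21/5)
obs 3: x=1 → posterior Dirichlet(8/3, 13/2, 4/3, 21/5)
obs 4: x=3 → posterior Dirichlet(8/3, 13/2, 4/3, 26/5)
obs 5: x=1 → posterior Dirichlet(8/3, 15/2, 4/3, 26/5)
obs 6: x=2 → posterior Dirichlet(8/3, 15/2, 7/3, 26/5)
obs 7: x=0 → posterior Dirichlet(11/3, 15/2, 7/3, 26/5)
obs 8: x=0 → posterior Dirichlet(14/3, 15/2, 7/3, 26/5)
obs 9: x=0 → posterior Dirichlet(17/3, 15/2, 7/3, 26/5)
obs 10: x=0 → posterior Dirichlet(20/3, 15/2, 7/3, 26/5)
obs 11: x=2 → posterior Dirichlet(20/3, 15/2, 10/3, 26/5)
obs 12: x=3 → posterior Dirichlet(20/3, 15/2, 10/3, 31/5)
obs 13: x=3 → posterior Dirichlet(20/3, 15/2, 10/3, 36/5)
obs 14: x=2 → posterior Dirichlet(20/3, 15/2, 13/3, 36/5)

alpha_1=20/3, alpha_2=15/2, alpha_3=13/3, alpha_4=36/5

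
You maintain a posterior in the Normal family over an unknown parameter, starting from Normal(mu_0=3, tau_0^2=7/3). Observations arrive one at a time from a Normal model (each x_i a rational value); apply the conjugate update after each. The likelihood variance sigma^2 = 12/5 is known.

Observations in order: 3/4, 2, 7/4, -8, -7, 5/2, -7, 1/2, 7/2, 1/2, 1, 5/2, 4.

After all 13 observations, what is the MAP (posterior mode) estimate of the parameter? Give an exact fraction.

3/491

obs 1: x=3/4 → posterior Normal(537/284, 84/71)
obs 2: x=2 → posterior Normal(817/424, 42/53)
obs 3: x=7/4 → posterior Normal(177/94, 28/47)
obs 4: x=-8 → posterior Normal(-29/352, 21/44)
obs 5: x=-7 → posterior Normal(-519/422, 84/211)
obs 6: x=5/2 → posterior Normal(-86/123, 14/41)
obs 7: x=-7 → posterior Normal(-417/281, 84/281)
obs 8: x=1/2 → posterior Normal(-799/632, 21/79)
obs 9: x=7/2 → posterior Normal(-277/351, 28/117)
obs 10: x=1/2 → posterior Normal(-519/772, 42/193)
obs 11: x=1 → posterior Normal(-449/842, 84/421)
obs 12: x=5/2 → posterior Normal(-137/456, 7/38)
obs 13: x=4 → posterior Normal(3/491, 84/491)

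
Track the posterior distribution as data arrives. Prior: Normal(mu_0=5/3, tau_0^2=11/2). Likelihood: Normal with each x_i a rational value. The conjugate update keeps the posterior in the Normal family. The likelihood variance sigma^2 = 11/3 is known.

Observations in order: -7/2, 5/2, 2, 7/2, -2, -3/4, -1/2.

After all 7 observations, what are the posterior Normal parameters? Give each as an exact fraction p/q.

obs 1: x=-7/2 → posterior Normal(-43/30, 11/5)
obs 2: x=5/2 → posterior Normal(1/24, 11/8)
obs 3: x=2 → posterior Normal(19/33, 1)
obs 4: x=7/2 → posterior Normal(101/84, 11/14)
obs 5: x=-2 → posterior Normal(65/102, 11/17)
obs 6: x=-3/4 → posterior Normal(103/240, 11/20)
obs 7: x=-1/2 → posterior Normal(85/276, 11/23)

mu_0=85/276, tau_0^2=11/23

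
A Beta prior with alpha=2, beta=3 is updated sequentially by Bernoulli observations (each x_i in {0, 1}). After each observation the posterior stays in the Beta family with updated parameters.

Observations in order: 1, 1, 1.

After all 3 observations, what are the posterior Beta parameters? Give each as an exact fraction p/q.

obs 1: x=1 → posterior Beta(3, 3)
obs 2: x=1 → posterior Beta(4, 3)
obs 3: x=1 → posterior Beta(5, 3)

alpha=5, beta=3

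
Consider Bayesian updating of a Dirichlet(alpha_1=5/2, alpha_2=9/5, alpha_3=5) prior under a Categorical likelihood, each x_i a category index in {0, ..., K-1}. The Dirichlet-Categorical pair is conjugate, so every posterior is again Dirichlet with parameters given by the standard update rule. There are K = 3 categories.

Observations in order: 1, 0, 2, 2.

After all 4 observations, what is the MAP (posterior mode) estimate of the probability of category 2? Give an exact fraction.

obs 1: x=1 → posterior Dirichlet(5/2, 14/5, 5)
obs 2: x=0 → posterior Dirichlet(7/2, 14/5, 5)
obs 3: x=2 → posterior Dirichlet(7/2, 14/5, 6)
obs 4: x=2 → posterior Dirichlet(7/2, 14/5, 7)

60/103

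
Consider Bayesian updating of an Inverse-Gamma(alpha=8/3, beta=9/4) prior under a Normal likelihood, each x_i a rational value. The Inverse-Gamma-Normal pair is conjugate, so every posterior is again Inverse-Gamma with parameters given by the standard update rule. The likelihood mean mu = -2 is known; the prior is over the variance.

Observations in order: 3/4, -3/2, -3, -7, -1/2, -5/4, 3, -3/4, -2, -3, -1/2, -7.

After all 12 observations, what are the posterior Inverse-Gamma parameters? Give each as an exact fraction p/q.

alpha=26/3, beta=1535/32

obs 1: x=3/4 → posterior Inverse-Gamma(19/6, 193/32)
obs 2: x=-3/2 → posterior Inverse-Gamma(11/3, 197/32)
obs 3: x=-3 → posterior Inverse-Gamma(25/6, 213/32)
obs 4: x=-7 → posterior Inverse-Gamma(14/3, 613/32)
obs 5: x=-1/2 → posterior Inverse-Gamma(31/6, 649/32)
obs 6: x=-5/4 → posterior Inverse-Gamma(17/3, 329/16)
obs 7: x=3 → posterior Inverse-Gamma(37/6, 529/16)
obs 8: x=-3/4 → posterior Inverse-Gamma(20/3, 1083/32)
obs 9: x=-2 → posterior Inverse-Gamma(43/6, 1083/32)
obs 10: x=-3 → posterior Inverse-Gamma(23/3, 1099/32)
obs 11: x=-1/2 → posterior Inverse-Gamma(49/6, 1135/32)
obs 12: x=-7 → posterior Inverse-Gamma(26/3, 1535/32)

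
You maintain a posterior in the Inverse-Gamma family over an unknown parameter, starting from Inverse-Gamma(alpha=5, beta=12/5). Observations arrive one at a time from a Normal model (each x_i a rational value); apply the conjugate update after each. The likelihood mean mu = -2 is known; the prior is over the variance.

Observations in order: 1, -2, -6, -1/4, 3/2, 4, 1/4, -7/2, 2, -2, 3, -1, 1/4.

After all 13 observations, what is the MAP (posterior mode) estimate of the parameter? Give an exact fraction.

obs 1: x=1 → posterior Inverse-Gamma(11/2, 69/10)
obs 2: x=-2 → posterior Inverse-Gamma(6, 69/10)
obs 3: x=-6 → posterior Inverse-Gamma(13/2, 149/10)
obs 4: x=-1/4 → posterior Inverse-Gamma(7, 2629/160)
obs 5: x=3/2 → posterior Inverse-Gamma(15/2, 3609/160)
obs 6: x=4 → posterior Inverse-Gamma(8, 6489/160)
obs 7: x=1/4 → posterior Inverse-Gamma(17/2, 3447/80)
obs 8: x=-7/2 → posterior Inverse-Gamma(9, 3537/80)
obs 9: x=2 → posterior Inverse-Gamma(19/2, 4177/80)
obs 10: x=-2 → posterior Inverse-Gamma(10, 4177/80)
obs 11: x=3 → posterior Inverse-Gamma(21/2, 5177/80)
obs 12: x=-1 → posterior Inverse-Gamma(11, 5217/80)
obs 13: x=1/4 → posterior Inverse-Gamma(23/2, 10839/160)

10839/2000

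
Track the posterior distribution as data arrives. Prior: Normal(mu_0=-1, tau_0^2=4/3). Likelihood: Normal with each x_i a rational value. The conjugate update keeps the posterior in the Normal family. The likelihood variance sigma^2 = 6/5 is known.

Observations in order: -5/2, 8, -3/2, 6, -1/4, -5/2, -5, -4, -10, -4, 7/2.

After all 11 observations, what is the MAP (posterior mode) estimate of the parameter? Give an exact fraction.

obs 1: x=-5/2 → posterior Normal(-34/19, 12/19)
obs 2: x=8 → posterior Normal(46/29, 12/29)
obs 3: x=-3/2 → posterior Normal(31/39, 4/13)
obs 4: x=6 → posterior Normal(13/7, 12/49)
obs 5: x=-1/4 → posterior Normal(3/2, 12/59)
obs 6: x=-5/2 → posterior Normal(127/138, 4/23)
obs 7: x=-5 → posterior Normal(27/158, 12/79)
obs 8: x=-4 → posterior Normal(-53/178, 12/89)
obs 9: x=-10 → posterior Normal(-23/18, 4/33)
obs 10: x=-4 → posterior Normal(-333/218, 12/109)
obs 11: x=7/2 → posterior Normal(-263/238, 12/119)

-263/238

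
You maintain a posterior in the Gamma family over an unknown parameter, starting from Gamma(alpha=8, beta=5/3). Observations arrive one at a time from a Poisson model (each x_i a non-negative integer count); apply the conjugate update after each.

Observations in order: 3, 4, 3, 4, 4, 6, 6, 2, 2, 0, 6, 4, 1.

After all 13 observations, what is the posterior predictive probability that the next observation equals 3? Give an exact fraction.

897918018162395924640285220720870637636710138718815631745264342381820338266128922091957780480/4339903215627667648552575497501071662874353905047117714896894934294985567529203577927954241921

obs 1: x=3 → posterior Gamma(11, 8/3)
obs 2: x=4 → posterior Gamma(15, 11/3)
obs 3: x=3 → posterior Gamma(18, 14/3)
obs 4: x=4 → posterior Gamma(22, 17/3)
obs 5: x=4 → posterior Gamma(26, 20/3)
obs 6: x=6 → posterior Gamma(32, 23/3)
obs 7: x=6 → posterior Gamma(38, 26/3)
obs 8: x=2 → posterior Gamma(40, 29/3)
obs 9: x=2 → posterior Gamma(42, 32/3)
obs 10: x=0 → posterior Gamma(42, 35/3)
obs 11: x=6 → posterior Gamma(48, 38/3)
obs 12: x=4 → posterior Gamma(52, 41/3)
obs 13: x=1 → posterior Gamma(53, 44/3)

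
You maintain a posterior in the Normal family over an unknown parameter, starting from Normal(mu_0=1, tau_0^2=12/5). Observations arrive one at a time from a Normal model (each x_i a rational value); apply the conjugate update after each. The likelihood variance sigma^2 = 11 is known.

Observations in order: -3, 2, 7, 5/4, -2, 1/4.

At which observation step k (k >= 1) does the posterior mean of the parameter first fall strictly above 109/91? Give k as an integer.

k = 3

obs 1: x=-3 → posterior Normal(19/67, 132/67)
obs 2: x=2 → posterior Normal(43/79, 132/79)
obs 3: x=7 → posterior Normal(127/91, 132/91)
obs 4: x=5/4 → posterior Normal(142/103, 132/103)
obs 5: x=-2 → posterior Normal(118/115, 132/115)
obs 6: x=1/4 → posterior Normal(121/127, 132/127)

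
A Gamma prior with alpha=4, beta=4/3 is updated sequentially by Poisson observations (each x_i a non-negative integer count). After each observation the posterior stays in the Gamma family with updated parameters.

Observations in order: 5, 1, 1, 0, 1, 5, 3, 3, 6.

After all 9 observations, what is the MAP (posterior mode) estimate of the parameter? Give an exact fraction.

obs 1: x=5 → posterior Gamma(9, 7/3)
obs 2: x=1 → posterior Gamma(10, 10/3)
obs 3: x=1 → posterior Gamma(11, 13/3)
obs 4: x=0 → posterior Gamma(11, 16/3)
obs 5: x=1 → posterior Gamma(12, 19/3)
obs 6: x=5 → posterior Gamma(17, 22/3)
obs 7: x=3 → posterior Gamma(20, 25/3)
obs 8: x=3 → posterior Gamma(23, 28/3)
obs 9: x=6 → posterior Gamma(29, 31/3)

84/31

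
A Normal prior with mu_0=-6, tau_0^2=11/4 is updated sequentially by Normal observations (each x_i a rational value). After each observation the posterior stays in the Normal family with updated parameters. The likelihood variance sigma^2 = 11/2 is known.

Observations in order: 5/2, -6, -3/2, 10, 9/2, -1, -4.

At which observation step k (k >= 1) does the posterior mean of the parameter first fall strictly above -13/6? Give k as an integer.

obs 1: x=5/2 → posterior Normal(-19/6, 11/6)
obs 2: x=-6 → posterior Normal(-31/8, 11/8)
obs 3: x=-3/2 → posterior Normal(-17/5, 11/10)
obs 4: x=10 → posterior Normal(-7/6, 11/12)
obs 5: x=9/2 → posterior Normal(-5/14, 11/14)
obs 6: x=-1 → posterior Normal(-7/16, 11/16)
obs 7: x=-4 → posterior Normal(-5/6, 11/18)

k = 4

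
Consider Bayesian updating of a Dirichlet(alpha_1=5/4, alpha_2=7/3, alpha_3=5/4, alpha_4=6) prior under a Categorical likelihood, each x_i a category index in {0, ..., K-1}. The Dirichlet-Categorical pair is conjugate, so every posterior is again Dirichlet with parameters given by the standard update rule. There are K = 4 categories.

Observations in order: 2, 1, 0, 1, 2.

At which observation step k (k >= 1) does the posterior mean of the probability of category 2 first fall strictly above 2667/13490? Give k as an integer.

obs 1: x=2 → posterior Dirichlet(5/4, 7/3, 9/4, 6)
obs 2: x=1 → posterior Dirichlet(5/4, 10/3, 9/4, 6)
obs 3: x=0 → posterior Dirichlet(9/4, 10/3, 9/4, 6)
obs 4: x=1 → posterior Dirichlet(9/4, 13/3, 9/4, 6)
obs 5: x=2 → posterior Dirichlet(9/4, 13/3, 13/4, 6)

k = 5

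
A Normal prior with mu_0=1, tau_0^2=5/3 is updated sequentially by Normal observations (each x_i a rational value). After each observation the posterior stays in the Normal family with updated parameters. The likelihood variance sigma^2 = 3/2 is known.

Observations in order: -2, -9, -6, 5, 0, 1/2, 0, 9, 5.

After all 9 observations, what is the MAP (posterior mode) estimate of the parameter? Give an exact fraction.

obs 1: x=-2 → posterior Normal(-11/19, 15/19)
obs 2: x=-9 → posterior Normal(-101/29, 15/29)
obs 3: x=-6 → posterior Normal(-161/39, 5/13)
obs 4: x=5 → posterior Normal(-111/49, 15/49)
obs 5: x=0 → posterior Normal(-111/59, 15/59)
obs 6: x=1/2 → posterior Normal(-106/69, 5/23)
obs 7: x=0 → posterior Normal(-106/79, 15/79)
obs 8: x=9 → posterior Normal(-16/89, 15/89)
obs 9: x=5 → posterior Normal(34/99, 5/33)

34/99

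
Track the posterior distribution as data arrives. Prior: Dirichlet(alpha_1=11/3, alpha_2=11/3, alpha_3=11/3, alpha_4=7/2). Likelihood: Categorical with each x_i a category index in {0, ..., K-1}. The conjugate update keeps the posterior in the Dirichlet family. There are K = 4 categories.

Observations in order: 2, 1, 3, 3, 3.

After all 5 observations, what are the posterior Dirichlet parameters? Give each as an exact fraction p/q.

alpha_1=11/3, alpha_2=14/3, alpha_3=14/3, alpha_4=13/2

obs 1: x=2 → posterior Dirichlet(11/3, 11/3, 14/3, 7/2)
obs 2: x=1 → posterior Dirichlet(11/3, 14/3, 14/3, 7/2)
obs 3: x=3 → posterior Dirichlet(11/3, 14/3, 14/3, 9/2)
obs 4: x=3 → posterior Dirichlet(11/3, 14/3, 14/3, 11/2)
obs 5: x=3 → posterior Dirichlet(11/3, 14/3, 14/3, 13/2)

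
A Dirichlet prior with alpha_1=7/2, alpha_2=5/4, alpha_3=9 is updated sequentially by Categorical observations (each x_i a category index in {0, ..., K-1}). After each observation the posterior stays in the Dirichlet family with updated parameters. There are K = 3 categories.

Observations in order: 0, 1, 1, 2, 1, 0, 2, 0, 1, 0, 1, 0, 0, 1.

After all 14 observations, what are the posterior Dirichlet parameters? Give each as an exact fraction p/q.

alpha_1=19/2, alpha_2=29/4, alpha_3=11

obs 1: x=0 → posterior Dirichlet(9/2, 5/4, 9)
obs 2: x=1 → posterior Dirichlet(9/2, 9/4, 9)
obs 3: x=1 → posterior Dirichlet(9/2, 13/4, 9)
obs 4: x=2 → posterior Dirichlet(9/2, 13/4, 10)
obs 5: x=1 → posterior Dirichlet(9/2, 17/4, 10)
obs 6: x=0 → posterior Dirichlet(11/2, 17/4, 10)
obs 7: x=2 → posterior Dirichlet(11/2, 17/4, 11)
obs 8: x=0 → posterior Dirichlet(13/2, 17/4, 11)
obs 9: x=1 → posterior Dirichlet(13/2, 21/4, 11)
obs 10: x=0 → posterior Dirichlet(15/2, 21/4, 11)
obs 11: x=1 → posterior Dirichlet(15/2, 25/4, 11)
obs 12: x=0 → posterior Dirichlet(17/2, 25/4, 11)
obs 13: x=0 → posterior Dirichlet(19/2, 25/4, 11)
obs 14: x=1 → posterior Dirichlet(19/2, 29/4, 11)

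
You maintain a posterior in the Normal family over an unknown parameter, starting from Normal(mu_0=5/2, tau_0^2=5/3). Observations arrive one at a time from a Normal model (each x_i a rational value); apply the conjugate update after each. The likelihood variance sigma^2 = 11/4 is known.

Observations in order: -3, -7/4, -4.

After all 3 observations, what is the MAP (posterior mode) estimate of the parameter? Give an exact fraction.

obs 1: x=-3 → posterior Normal(45/106, 55/53)
obs 2: x=-7/4 → posterior Normal(-25/146, 55/73)
obs 3: x=-4 → posterior Normal(-185/186, 55/93)

-185/186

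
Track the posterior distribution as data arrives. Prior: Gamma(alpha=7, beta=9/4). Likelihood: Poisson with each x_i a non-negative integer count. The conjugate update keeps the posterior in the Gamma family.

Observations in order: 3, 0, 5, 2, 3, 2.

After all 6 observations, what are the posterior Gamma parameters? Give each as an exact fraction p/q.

obs 1: x=3 → posterior Gamma(10, 13/4)
obs 2: x=0 → posterior Gamma(10, 17/4)
obs 3: x=5 → posterior Gamma(15, 21/4)
obs 4: x=2 → posterior Gamma(17, 25/4)
obs 5: x=3 → posterior Gamma(20, 29/4)
obs 6: x=2 → posterior Gamma(22, 33/4)

alpha=22, beta=33/4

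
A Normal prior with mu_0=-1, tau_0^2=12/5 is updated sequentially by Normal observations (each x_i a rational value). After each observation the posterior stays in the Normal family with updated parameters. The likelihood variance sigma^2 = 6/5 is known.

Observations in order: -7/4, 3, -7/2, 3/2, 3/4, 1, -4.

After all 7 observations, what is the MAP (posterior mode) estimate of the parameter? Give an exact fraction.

obs 1: x=-7/4 → posterior Normal(-3/2, 4/5)
obs 2: x=3 → posterior Normal(3/10, 12/25)
obs 3: x=-7/2 → posterior Normal(-11/14, 12/35)
obs 4: x=3/2 → posterior Normal(-5/18, 4/15)
obs 5: x=3/4 → posterior Normal(-1/11, 12/55)
obs 6: x=1 → posterior Normal(1/13, 12/65)
obs 7: x=-4 → posterior Normal(-7/15, 4/25)

-7/15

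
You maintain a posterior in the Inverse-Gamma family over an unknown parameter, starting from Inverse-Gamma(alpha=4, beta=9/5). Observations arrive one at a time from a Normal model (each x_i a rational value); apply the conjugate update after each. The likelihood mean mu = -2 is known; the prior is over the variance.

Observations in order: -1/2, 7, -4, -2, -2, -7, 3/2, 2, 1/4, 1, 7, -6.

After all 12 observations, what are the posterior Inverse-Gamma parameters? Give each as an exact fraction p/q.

obs 1: x=-1/2 → posterior Inverse-Gamma(9/2, 117/40)
obs 2: x=7 → posterior Inverse-Gamma(5, 1737/40)
obs 3: x=-4 → posterior Inverse-Gamma(11/2, 1817/40)
obs 4: x=-2 → posterior Inverse-Gamma(6, 1817/40)
obs 5: x=-2 → posterior Inverse-Gamma(13/2, 1817/40)
obs 6: x=-7 → posterior Inverse-Gamma(7, 2317/40)
obs 7: x=3/2 → posterior Inverse-Gamma(15/2, 1281/20)
obs 8: x=2 → posterior Inverse-Gamma(8, 1441/20)
obs 9: x=1/4 → posterior Inverse-Gamma(17/2, 11933/160)
obs 10: x=1 → posterior Inverse-Gamma(9, 12653/160)
obs 11: x=7 → posterior Inverse-Gamma(19/2, 19133/160)
obs 12: x=-6 → posterior Inverse-Gamma(10, 20413/160)

alpha=10, beta=20413/160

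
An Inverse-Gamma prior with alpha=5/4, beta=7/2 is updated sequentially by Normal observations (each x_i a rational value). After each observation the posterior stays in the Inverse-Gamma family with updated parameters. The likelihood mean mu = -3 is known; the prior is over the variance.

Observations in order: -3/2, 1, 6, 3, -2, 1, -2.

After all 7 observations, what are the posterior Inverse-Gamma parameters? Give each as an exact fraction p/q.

alpha=19/4, beta=641/8

obs 1: x=-3/2 → posterior Inverse-Gamma(7/4, 37/8)
obs 2: x=1 → posterior Inverse-Gamma(9/4, 101/8)
obs 3: x=6 → posterior Inverse-Gamma(11/4, 425/8)
obs 4: x=3 → posterior Inverse-Gamma(13/4, 569/8)
obs 5: x=-2 → posterior Inverse-Gamma(15/4, 573/8)
obs 6: x=1 → posterior Inverse-Gamma(17/4, 637/8)
obs 7: x=-2 → posterior Inverse-Gamma(19/4, 641/8)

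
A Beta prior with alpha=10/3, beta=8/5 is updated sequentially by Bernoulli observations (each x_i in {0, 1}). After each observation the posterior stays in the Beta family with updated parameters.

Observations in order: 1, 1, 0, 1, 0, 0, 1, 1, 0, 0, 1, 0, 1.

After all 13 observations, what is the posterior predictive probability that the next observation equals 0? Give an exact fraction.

obs 1: x=1 → posterior Beta(13/3, 8/5)
obs 2: x=1 → posterior Beta(16/3, 8/5)
obs 3: x=0 → posterior Beta(16/3, 13/5)
obs 4: x=1 → posterior Beta(19/3, 13/5)
obs 5: x=0 → posterior Beta(19/3, 18/5)
obs 6: x=0 → posterior Beta(19/3, 23/5)
obs 7: x=1 → posterior Beta(22/3, 23/5)
obs 8: x=1 → posterior Beta(25/3, 23/5)
obs 9: x=0 → posterior Beta(25/3, 28/5)
obs 10: x=0 → posterior Beta(25/3, 33/5)
obs 11: x=1 → posterior Beta(28/3, 33/5)
obs 12: x=0 → posterior Beta(28/3, 38/5)
obs 13: x=1 → posterior Beta(31/3, 38/5)

114/269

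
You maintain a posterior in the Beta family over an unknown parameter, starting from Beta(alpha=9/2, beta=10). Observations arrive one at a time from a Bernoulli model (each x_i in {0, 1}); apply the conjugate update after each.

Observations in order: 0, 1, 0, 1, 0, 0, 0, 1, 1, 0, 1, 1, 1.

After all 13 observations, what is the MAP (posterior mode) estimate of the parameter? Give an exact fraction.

obs 1: x=0 → posterior Beta(9/2, 11)
obs 2: x=1 → posterior Beta(11/2, 11)
obs 3: x=0 → posterior Beta(11/2, 12)
obs 4: x=1 → posterior Beta(13/2, 12)
obs 5: x=0 → posterior Beta(13/2, 13)
obs 6: x=0 → posterior Beta(13/2, 14)
obs 7: x=0 → posterior Beta(13/2, 15)
obs 8: x=1 → posterior Beta(15/2, 15)
obs 9: x=1 → posterior Beta(17/2, 15)
obs 10: x=0 → posterior Beta(17/2, 16)
obs 11: x=1 → posterior Beta(19/2, 16)
obs 12: x=1 → posterior Beta(21/2, 16)
obs 13: x=1 → posterior Beta(23/2, 16)

7/17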